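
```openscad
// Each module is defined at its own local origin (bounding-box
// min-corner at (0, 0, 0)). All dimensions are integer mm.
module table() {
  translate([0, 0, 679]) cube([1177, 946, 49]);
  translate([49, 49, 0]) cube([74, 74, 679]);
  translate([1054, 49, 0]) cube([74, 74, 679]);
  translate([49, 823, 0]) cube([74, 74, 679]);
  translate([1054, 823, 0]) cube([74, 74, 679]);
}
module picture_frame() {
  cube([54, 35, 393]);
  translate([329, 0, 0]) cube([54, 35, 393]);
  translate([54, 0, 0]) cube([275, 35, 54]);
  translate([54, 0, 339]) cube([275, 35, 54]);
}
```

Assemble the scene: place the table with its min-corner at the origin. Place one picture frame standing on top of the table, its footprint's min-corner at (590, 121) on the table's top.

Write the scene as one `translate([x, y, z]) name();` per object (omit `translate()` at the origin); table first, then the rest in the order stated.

table();
translate([590, 121, 728]) picture_frame();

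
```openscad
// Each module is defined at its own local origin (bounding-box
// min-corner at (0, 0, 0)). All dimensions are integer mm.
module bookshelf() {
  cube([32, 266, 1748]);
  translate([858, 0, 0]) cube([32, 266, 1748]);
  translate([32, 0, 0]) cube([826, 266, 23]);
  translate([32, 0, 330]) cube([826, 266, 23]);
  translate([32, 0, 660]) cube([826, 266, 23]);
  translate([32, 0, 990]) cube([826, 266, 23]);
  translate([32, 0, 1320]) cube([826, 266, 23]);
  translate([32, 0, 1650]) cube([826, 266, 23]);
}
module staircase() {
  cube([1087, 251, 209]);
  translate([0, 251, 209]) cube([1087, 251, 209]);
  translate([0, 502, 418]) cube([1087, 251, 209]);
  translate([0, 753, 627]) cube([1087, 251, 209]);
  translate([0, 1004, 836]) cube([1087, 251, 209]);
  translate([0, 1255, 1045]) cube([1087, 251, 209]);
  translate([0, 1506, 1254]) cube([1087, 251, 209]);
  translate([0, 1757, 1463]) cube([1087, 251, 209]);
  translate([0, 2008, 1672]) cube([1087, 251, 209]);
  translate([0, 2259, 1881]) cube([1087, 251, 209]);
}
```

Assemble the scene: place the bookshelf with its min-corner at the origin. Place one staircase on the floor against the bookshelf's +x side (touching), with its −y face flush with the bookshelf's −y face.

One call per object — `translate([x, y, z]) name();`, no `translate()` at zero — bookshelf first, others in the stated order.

bookshelf();
translate([890, 0, 0]) staircase();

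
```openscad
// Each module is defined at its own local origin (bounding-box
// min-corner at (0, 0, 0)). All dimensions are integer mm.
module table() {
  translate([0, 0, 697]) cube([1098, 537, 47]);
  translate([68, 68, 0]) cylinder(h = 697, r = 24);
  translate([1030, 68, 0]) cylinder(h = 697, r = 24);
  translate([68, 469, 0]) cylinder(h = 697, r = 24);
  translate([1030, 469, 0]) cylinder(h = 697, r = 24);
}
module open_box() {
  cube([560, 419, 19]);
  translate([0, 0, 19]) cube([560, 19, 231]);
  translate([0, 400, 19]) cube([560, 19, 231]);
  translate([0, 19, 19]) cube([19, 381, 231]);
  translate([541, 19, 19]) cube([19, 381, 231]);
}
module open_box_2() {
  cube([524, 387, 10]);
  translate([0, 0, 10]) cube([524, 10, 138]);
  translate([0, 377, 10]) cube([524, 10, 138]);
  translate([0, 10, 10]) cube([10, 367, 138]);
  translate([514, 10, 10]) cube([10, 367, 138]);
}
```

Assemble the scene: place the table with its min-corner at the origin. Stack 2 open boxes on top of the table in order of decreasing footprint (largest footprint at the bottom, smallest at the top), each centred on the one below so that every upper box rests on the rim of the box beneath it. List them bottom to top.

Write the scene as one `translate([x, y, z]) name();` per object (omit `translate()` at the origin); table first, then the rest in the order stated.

table();
translate([269, 59, 744]) open_box();
translate([287, 75, 994]) open_box_2();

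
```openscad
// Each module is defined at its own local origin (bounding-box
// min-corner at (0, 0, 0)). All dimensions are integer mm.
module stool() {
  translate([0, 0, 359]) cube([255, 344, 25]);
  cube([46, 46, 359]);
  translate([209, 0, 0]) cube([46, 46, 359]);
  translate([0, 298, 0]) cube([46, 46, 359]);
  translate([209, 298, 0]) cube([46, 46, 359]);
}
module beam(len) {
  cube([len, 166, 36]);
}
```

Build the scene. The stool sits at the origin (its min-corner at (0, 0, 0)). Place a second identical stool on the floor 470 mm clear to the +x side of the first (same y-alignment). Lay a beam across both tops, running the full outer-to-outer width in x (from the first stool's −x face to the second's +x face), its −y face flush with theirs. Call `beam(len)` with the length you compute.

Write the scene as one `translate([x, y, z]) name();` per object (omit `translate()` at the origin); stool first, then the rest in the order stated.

stool();
translate([725, 0, 0]) stool();
translate([0, 0, 384]) beam(980);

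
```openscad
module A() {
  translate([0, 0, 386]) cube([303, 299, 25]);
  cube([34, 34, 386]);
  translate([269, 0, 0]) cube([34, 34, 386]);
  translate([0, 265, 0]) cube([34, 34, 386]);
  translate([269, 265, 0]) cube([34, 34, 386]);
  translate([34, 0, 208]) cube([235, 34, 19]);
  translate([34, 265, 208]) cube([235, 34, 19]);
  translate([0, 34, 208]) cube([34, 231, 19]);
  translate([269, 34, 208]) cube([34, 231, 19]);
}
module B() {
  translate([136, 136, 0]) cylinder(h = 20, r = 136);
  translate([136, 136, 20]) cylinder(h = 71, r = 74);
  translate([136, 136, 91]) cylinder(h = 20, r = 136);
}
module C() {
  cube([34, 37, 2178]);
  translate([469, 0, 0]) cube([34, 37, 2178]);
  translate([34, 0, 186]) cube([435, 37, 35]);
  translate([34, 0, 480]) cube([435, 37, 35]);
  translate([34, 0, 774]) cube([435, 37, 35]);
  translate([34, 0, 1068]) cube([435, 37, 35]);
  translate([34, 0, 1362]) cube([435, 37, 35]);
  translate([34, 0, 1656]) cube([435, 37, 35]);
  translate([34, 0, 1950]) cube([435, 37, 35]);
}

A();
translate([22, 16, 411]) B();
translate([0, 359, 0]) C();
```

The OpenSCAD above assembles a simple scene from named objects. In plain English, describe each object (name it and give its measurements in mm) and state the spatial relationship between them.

A is a simple wooden stool: a rectangular seat 303 mm (x) by 299 mm (y), 25 mm thick, top face at z = 411 mm, on four square legs, each 34×34 mm in cross-section. The legs rest on z = 0, each flush with a corner of the seat. Four stretchers, 34 mm wide and 19 mm tall, connect adjacent legs with their undersides at z = 208 mm, each running between the inner faces of the legs it joins and aligned with the legs' outer faces on the other axis.

B is a spool: two coaxial disc flanges of radius 136 mm and thickness 20 mm, joined by a core cylinder of radius 74 mm and height 71 mm. The lower flange rests on z = 0 and the three cylinders share a vertical axis.

C is a wooden ladder with two side rails of 34×37 mm section and 2178 mm height, set 503 mm apart overall. Between them run 7 rectangular rungs (37 mm deep, 35 mm thick), front faces flush with the rails' −y face. The bottom of the first rung is 186 mm above the floor and each subsequent rung is 294 mm higher than the one below.

The spool is on top of the stool. The ladder is on the floor beside the stool on its +y side.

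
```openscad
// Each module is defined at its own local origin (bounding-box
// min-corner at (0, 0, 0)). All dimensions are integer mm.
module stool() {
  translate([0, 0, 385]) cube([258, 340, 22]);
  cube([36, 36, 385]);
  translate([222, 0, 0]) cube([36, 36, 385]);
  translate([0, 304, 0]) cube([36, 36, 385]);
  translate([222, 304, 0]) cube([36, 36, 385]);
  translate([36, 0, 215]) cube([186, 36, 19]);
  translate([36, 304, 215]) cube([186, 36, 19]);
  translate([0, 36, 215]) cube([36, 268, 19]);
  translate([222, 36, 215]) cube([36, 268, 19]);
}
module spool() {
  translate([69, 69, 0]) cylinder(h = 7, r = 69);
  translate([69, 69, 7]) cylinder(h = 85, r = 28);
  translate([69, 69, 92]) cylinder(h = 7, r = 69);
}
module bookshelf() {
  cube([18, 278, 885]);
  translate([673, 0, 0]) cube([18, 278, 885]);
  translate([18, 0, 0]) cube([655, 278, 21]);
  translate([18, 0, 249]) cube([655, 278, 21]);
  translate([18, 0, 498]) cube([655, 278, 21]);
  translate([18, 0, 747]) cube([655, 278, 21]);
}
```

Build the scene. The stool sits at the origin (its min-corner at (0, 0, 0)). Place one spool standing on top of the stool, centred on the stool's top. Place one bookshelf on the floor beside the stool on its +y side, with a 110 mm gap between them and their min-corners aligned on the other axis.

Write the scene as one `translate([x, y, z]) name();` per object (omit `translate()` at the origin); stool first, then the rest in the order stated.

stool();
translate([60, 101, 407]) spool();
translate([0, 450, 0]) bookshelf();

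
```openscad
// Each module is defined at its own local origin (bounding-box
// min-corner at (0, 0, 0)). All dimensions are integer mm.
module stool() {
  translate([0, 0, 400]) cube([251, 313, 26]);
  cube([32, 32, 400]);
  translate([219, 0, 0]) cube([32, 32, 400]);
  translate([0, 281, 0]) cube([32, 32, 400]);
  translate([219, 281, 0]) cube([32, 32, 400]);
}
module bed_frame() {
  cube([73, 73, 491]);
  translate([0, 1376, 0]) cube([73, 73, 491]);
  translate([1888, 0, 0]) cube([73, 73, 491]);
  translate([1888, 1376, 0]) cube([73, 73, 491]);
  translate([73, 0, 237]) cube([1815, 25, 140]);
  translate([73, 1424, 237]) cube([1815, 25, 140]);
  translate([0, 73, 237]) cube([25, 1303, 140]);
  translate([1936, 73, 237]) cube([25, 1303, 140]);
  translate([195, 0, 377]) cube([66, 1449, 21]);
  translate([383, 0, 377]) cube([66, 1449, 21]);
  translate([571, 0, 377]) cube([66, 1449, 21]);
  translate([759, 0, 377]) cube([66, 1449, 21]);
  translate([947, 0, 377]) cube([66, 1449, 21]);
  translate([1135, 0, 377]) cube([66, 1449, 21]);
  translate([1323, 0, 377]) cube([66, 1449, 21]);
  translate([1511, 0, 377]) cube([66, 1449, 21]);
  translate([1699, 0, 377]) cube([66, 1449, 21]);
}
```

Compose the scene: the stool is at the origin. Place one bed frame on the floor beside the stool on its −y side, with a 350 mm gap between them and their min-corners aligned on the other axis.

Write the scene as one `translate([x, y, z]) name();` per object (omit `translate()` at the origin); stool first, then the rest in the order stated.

stool();
translate([0, -1799, 0]) bed_frame();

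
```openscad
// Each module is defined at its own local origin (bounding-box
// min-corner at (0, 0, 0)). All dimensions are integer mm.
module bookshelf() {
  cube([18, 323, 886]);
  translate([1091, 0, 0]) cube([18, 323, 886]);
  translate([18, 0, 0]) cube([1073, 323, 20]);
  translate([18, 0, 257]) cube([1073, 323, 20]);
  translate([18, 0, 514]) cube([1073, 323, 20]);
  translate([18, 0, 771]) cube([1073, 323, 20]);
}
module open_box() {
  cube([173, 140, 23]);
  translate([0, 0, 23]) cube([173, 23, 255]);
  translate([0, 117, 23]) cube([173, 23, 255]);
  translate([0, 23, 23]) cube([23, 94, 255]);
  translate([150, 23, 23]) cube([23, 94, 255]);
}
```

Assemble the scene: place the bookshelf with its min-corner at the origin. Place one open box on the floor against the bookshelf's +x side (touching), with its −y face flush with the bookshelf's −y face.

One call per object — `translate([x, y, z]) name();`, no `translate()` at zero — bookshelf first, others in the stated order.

bookshelf();
translate([1109, 0, 0]) open_box();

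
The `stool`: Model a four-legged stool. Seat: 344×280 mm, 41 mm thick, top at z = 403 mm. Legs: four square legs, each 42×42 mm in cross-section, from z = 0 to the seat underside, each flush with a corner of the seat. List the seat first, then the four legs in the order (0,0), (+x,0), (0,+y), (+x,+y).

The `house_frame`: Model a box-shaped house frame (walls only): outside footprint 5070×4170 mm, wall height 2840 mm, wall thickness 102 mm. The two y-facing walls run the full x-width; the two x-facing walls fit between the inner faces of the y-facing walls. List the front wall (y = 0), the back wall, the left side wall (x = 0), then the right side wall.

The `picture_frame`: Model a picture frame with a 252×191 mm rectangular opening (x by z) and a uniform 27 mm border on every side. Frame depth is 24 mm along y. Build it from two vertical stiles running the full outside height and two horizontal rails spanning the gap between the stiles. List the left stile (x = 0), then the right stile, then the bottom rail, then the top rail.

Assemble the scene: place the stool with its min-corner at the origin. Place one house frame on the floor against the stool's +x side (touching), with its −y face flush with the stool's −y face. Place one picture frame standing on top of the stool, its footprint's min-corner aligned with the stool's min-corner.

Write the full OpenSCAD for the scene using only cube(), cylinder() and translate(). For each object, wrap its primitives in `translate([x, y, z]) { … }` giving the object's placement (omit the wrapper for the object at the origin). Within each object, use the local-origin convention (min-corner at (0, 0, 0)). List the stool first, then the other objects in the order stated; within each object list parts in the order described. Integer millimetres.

translate([0, 0, 362]) cube([344, 280, 41]);
cube([42, 42, 362]);
translate([302, 0, 0]) cube([42, 42, 362]);
translate([0, 238, 0]) cube([42, 42, 362]);
translate([302, 238, 0]) cube([42, 42, 362]);
translate([344, 0, 0]) {
  cube([5070, 102, 2840]);
  translate([0, 4068, 0]) cube([5070, 102, 2840]);
  translate([0, 102, 0]) cube([102, 3966, 2840]);
  translate([4968, 102, 0]) cube([102, 3966, 2840]);
}
translate([0, 0, 403]) {
  cube([27, 24, 245]);
  translate([279, 0, 0]) cube([27, 24, 245]);
  translate([27, 0, 0]) cube([252, 24, 27]);
  translate([27, 0, 218]) cube([252, 24, 27]);
}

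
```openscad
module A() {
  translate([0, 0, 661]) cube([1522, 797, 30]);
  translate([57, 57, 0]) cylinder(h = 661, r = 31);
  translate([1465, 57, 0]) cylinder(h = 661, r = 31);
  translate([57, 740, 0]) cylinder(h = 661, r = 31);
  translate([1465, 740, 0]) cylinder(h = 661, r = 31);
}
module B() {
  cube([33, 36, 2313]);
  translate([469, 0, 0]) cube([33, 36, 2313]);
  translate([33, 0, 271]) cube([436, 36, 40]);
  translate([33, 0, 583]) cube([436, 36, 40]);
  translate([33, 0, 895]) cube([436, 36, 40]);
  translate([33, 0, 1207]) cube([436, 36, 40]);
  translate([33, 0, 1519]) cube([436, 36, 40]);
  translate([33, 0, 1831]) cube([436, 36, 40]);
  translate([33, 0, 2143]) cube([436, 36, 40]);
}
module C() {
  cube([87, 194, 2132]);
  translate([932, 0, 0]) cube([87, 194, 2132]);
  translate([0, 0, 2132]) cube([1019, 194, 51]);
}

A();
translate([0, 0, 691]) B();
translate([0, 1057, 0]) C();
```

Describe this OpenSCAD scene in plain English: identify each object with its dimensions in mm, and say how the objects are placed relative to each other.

A is a rectangular dining table. The top is 1522×797×30 mm with its upper surface at z = 691 mm. It stands on four round legs of 62 mm diameter, each leg's bounding box inset 26 mm from the nearest pair of top edges, running from the floor to the underside of the top.

B is a wooden ladder with two side rails of 33×36 mm section and 2313 mm height, set 502 mm apart overall. Between them run 7 rectangular rungs (36 mm deep, 40 mm thick), front faces flush with the rails' −y face. The bottom of the first rung is 271 mm above the floor and each subsequent rung is 312 mm higher than the one below.

C is a door frame. The clear opening is 845 mm wide and 2132 mm high. Two 87 mm wide jambs, 194 mm deep, stand either side of the opening from the floor to the top of the opening. A 51 mm thick head sits across the top of both jambs, spanning the full outside width of the frame.

The ladder is on top of the table. The door frame is on the floor beside the table on its +y side.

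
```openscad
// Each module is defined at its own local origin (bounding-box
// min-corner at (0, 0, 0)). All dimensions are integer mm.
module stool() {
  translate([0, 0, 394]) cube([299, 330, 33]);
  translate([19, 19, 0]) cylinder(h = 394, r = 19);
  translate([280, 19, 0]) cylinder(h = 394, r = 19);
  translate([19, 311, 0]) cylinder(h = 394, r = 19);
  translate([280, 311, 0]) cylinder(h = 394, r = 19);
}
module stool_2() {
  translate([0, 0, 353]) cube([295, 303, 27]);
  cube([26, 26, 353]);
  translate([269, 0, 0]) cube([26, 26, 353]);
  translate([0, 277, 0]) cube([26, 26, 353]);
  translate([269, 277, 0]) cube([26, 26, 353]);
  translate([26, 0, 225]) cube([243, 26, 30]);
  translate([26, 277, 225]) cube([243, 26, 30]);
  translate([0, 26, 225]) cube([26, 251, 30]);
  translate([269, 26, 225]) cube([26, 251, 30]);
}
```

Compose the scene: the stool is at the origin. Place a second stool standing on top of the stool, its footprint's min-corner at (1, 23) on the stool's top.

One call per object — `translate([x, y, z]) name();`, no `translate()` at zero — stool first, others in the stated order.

stool();
translate([1, 23, 427]) stool_2();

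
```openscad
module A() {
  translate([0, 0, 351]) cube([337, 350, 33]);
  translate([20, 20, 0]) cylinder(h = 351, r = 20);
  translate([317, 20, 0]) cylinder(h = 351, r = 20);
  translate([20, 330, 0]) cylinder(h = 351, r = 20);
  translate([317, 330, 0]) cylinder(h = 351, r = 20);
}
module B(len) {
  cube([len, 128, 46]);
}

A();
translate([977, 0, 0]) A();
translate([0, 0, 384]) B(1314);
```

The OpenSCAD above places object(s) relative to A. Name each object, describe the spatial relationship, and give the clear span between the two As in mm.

A is a stool. B is a beam. A beam spans the tops of two stools. The clear span between the two stools is 640 mm.

Second stool starts at x = 977; first ends at x = 337; clear span = 977 − 337 = 640 mm.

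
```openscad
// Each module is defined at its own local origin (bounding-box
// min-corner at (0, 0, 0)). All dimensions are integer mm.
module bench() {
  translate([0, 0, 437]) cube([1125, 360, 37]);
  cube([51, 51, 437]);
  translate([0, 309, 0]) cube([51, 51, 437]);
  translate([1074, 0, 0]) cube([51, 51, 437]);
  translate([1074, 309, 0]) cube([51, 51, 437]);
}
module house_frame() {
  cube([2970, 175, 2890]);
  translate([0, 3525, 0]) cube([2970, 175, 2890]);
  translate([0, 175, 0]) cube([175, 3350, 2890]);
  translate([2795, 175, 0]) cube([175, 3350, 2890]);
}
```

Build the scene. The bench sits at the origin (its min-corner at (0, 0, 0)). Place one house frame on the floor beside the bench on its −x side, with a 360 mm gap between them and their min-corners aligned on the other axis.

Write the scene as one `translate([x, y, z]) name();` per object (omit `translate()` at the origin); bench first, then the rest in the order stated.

bench();
translate([-3330, 0, 0]) house_frame();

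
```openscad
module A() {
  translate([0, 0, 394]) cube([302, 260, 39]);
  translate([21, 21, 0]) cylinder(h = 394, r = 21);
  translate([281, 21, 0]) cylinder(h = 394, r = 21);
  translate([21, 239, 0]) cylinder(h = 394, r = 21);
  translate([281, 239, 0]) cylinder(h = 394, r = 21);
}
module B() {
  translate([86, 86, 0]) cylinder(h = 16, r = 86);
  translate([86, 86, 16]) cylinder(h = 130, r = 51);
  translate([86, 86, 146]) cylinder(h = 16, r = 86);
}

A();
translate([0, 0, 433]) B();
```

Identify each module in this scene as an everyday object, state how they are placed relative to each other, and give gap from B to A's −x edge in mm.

The spool's min-x is at 0; the stool's min-x is 0; gap = 0 mm.

A is a stool. B is a spool. The spool is on top of the stool. The gap from the spool to the stool's −x edge is 0 mm.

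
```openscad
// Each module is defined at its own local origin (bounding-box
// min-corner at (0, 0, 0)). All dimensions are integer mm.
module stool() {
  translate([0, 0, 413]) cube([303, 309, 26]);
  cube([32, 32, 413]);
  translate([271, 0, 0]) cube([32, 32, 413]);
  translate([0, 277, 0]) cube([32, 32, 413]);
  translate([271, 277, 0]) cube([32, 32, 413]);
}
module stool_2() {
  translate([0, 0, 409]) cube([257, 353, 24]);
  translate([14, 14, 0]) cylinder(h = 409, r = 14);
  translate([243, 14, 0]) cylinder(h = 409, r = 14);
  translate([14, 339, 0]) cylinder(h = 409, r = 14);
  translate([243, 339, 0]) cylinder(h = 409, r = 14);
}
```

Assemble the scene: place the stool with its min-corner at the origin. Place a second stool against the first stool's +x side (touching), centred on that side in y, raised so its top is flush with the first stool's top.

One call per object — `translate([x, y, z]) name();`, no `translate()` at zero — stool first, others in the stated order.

stool();
translate([303, -22, 6]) stool_2();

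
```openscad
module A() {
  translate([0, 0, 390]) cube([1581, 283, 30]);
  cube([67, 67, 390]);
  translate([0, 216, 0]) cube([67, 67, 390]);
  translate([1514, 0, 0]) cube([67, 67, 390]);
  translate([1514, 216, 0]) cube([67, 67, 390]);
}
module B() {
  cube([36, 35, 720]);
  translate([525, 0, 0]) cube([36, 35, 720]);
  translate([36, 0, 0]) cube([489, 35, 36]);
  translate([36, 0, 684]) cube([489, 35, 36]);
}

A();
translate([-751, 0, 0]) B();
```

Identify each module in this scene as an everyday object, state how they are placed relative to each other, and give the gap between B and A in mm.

The picture frame's nearest face is 190 mm from the bench's −x face.

A is a bench. B is a picture frame. The picture frame is on the floor beside the bench on its −x side. The gap between the picture frame and the bench is 190 mm.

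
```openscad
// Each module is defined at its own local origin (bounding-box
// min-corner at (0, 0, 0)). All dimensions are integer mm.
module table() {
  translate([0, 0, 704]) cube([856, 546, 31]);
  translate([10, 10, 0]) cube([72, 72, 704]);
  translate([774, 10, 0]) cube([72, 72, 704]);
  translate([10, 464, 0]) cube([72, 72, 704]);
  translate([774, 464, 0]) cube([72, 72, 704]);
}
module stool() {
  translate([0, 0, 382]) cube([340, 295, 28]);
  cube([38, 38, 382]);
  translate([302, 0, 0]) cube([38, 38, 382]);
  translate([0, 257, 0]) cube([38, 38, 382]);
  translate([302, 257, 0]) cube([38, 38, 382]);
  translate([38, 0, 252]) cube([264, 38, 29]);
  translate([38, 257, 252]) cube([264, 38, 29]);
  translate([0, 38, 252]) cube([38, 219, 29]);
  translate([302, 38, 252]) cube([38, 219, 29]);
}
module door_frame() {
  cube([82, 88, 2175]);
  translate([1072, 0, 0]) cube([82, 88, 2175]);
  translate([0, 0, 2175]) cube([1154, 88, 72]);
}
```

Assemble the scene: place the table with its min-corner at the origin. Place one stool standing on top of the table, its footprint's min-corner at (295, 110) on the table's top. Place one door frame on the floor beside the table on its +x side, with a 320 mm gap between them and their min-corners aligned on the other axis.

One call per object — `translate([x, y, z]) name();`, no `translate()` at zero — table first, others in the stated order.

table();
translate([295, 110, 735]) stool();
translate([1176, 0, 0]) door_frame();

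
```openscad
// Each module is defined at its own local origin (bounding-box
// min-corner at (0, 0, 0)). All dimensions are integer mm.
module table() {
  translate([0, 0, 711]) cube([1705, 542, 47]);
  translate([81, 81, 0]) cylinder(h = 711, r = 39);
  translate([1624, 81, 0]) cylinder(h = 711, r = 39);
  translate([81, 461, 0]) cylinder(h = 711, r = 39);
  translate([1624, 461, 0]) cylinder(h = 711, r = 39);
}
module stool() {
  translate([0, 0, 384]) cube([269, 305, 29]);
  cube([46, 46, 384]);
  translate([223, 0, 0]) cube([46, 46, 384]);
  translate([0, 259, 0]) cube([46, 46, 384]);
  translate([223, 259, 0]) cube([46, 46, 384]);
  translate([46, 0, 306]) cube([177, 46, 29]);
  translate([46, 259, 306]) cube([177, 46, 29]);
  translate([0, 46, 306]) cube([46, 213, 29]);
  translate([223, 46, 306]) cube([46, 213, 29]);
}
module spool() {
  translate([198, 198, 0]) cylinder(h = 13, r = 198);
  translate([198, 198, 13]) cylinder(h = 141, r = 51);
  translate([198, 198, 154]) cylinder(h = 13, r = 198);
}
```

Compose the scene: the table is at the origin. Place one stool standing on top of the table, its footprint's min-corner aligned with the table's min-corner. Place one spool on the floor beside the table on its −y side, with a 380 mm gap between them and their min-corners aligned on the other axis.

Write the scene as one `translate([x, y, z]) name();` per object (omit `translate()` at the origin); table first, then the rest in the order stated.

table();
translate([0, 0, 758]) stool();
translate([0, -776, 0]) spool();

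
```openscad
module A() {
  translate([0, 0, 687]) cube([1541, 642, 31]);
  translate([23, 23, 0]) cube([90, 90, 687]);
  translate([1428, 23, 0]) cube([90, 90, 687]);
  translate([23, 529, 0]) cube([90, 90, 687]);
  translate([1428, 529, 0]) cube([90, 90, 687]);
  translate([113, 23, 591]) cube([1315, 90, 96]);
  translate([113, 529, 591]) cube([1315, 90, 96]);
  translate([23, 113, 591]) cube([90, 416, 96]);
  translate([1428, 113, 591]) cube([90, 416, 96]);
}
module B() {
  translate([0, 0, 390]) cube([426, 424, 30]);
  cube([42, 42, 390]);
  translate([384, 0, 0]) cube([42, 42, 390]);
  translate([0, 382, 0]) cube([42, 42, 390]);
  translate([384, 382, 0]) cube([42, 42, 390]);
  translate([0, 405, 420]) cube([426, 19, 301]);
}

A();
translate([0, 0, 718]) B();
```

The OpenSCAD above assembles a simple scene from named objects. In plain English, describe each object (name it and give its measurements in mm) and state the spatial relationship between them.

A is a rectangular dining table. The top is 1541×642×31 mm with its upper surface at z = 718 mm. It stands on four 90×90 mm square legs, each inset 23 mm from the nearest pair of top edges, running from the floor to the underside of the top. Four apron rails, 90 mm thick and 96 mm tall, run between adjacent legs with their top edges flush with the underside of the top and their outer faces flush with the legs' outer faces.

B is a chair. The seat is a 426×424×30 mm slab with its top at z = 420 mm, on four 42×42 mm corner legs (flush with the seat edges, standing on z = 0). A flat backrest 19 mm thick, 301 mm tall, spans the full seat width and rises from the seat top along its +y edge, rear face flush with the rear of the seat.

The chair is on top of the table.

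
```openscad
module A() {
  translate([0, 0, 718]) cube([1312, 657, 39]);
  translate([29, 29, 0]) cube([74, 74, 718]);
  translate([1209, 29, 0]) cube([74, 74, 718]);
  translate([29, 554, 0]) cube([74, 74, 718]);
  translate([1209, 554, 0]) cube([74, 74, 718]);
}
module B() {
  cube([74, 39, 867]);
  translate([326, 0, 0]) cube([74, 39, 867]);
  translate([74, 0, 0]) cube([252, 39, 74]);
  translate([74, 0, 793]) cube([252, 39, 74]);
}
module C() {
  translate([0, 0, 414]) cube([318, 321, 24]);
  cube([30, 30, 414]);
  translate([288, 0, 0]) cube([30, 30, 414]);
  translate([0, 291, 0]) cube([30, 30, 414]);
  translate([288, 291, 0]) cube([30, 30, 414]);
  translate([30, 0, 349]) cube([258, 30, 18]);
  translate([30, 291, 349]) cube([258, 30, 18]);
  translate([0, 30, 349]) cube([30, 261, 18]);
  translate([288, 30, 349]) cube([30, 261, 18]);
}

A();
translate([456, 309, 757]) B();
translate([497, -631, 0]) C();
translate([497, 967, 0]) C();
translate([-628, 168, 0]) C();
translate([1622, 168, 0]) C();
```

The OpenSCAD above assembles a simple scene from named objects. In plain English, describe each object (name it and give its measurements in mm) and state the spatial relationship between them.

A is a table: top 1312 mm (x) × 657 mm (y), 39 mm thick, upper face at z = 757 mm, on four 74×74 mm square legs, each inset 29 mm from the nearest pair of top edges, running from z = 0 to the bottom of the top.

B is a picture frame with a 252×719 mm rectangular opening (x by z) and a uniform 74 mm border on every side. Frame depth is 39 mm along y. It is built from two vertical stiles running the full outside height and two horizontal rails spanning the gap between the stiles.

C is a simple wooden stool: a rectangular seat 318 mm (x) by 321 mm (y), 24 mm thick, top face at z = 438 mm, on four square legs, each 30×30 mm in cross-section. The legs rest on z = 0, each flush with a corner of the seat. Four stretchers, 30 mm wide and 18 mm tall, connect adjacent legs with their undersides at z = 349 mm, each running between the inner faces of the legs it joins and aligned with the legs' outer faces on the other axis.

The picture frame is on top of the table, centred. Four stools sit around the table at the −y, +y, −x, +x sides.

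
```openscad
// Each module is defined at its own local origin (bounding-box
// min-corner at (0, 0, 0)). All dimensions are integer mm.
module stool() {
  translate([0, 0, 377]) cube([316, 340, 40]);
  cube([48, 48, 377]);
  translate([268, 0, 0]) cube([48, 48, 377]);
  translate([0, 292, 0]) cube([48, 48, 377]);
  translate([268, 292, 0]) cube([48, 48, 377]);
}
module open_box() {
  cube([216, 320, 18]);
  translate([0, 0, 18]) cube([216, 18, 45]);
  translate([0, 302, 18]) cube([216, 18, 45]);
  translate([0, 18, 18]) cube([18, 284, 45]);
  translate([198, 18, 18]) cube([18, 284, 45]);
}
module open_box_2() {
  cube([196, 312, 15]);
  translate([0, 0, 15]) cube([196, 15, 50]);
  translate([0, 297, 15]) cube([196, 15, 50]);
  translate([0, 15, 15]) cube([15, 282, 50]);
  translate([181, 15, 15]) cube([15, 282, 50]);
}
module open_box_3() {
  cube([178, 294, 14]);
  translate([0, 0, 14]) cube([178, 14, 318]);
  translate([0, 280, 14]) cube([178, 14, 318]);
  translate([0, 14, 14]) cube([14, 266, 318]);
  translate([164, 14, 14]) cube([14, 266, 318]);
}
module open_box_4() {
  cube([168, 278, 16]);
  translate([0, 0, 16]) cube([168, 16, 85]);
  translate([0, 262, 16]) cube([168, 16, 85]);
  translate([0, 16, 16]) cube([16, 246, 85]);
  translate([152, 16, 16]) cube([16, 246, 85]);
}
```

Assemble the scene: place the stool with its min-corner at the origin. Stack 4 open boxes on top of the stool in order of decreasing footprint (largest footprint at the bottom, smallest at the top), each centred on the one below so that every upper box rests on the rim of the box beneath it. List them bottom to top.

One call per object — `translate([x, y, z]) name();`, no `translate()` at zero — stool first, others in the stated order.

stool();
translate([50, 10, 417]) open_box();
translate([60, 14, 480]) open_box_2();
translate([69, 23, 545]) open_box_3();
translate([74, 31, 877]) open_box_4();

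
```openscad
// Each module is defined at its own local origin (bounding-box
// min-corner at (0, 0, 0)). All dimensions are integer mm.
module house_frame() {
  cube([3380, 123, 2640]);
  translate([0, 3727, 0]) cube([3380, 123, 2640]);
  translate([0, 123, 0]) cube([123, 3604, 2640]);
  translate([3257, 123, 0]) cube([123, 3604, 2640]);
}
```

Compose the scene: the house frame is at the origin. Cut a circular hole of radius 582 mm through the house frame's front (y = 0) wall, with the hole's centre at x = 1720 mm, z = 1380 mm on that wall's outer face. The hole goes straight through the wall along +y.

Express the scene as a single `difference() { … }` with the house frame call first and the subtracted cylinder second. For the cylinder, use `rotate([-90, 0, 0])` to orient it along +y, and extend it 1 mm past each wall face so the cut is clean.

difference() {
  house_frame();
  translate([1720, -1, 1380]) rotate([-90, 0, 0]) cylinder(h = 125, r = 582);
}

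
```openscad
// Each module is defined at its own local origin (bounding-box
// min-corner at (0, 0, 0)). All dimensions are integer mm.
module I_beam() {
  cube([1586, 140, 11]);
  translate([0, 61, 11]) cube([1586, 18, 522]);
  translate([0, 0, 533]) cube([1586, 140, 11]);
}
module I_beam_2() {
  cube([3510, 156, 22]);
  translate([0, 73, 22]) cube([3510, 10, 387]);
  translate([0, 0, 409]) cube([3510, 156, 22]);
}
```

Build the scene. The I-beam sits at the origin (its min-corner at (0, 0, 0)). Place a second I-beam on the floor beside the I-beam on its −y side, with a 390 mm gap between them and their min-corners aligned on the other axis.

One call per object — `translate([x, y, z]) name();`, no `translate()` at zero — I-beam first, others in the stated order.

I_beam();
translate([0, -546, 0]) I_beam_2();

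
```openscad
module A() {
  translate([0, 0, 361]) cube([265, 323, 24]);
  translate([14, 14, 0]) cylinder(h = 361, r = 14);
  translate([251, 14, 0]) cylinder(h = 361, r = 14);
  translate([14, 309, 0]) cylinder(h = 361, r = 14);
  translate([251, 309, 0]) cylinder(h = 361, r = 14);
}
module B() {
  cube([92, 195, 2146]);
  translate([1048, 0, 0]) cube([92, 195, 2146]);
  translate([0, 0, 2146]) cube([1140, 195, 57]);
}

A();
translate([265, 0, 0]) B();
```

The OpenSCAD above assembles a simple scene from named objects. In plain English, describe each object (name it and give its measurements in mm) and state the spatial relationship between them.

A is a four-legged stool. The seat is a 265×323×24 mm slab whose top surface is at z = 385 mm; four round legs, each 28 mm in diameter, run from the floor (z = 0) to the underside of the seat, each leg's axis is inset half a diameter from the nearest pair of seat edges (so the leg's bounding box is flush with the corner).

B is a rectangular door frame: two vertical jambs of 92×195 mm section, 2146 mm tall, with a clear opening 956 mm wide between their inner faces. A header 57 mm tall and 195 mm deep lies on top of the jambs and spans the full outside width.

The door frame is against the stool's +x side, with their −y faces flush.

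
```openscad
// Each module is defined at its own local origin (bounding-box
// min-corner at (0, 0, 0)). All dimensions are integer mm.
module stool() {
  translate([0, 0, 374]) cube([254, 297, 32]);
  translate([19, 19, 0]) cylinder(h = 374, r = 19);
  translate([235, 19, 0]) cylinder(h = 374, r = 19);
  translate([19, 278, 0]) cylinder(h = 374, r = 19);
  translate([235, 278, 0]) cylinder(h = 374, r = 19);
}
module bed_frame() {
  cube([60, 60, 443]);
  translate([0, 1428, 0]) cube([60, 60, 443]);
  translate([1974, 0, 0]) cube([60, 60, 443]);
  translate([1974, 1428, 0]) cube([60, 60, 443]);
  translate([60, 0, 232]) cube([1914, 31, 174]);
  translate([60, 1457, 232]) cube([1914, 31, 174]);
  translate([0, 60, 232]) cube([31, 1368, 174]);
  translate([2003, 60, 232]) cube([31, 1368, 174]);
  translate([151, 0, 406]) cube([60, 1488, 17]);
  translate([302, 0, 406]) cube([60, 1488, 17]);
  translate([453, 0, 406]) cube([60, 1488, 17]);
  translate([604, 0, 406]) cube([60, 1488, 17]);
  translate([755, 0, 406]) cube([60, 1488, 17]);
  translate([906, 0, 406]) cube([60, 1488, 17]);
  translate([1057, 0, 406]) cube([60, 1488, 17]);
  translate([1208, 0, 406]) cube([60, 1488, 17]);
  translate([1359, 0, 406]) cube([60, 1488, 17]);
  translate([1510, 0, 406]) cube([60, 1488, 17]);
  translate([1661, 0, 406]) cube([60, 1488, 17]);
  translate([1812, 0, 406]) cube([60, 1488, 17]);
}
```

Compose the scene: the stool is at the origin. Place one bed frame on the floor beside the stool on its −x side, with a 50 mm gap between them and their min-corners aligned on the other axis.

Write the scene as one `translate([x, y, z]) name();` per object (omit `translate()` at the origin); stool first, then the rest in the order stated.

stool();
translate([-2084, 0, 0]) bed_frame();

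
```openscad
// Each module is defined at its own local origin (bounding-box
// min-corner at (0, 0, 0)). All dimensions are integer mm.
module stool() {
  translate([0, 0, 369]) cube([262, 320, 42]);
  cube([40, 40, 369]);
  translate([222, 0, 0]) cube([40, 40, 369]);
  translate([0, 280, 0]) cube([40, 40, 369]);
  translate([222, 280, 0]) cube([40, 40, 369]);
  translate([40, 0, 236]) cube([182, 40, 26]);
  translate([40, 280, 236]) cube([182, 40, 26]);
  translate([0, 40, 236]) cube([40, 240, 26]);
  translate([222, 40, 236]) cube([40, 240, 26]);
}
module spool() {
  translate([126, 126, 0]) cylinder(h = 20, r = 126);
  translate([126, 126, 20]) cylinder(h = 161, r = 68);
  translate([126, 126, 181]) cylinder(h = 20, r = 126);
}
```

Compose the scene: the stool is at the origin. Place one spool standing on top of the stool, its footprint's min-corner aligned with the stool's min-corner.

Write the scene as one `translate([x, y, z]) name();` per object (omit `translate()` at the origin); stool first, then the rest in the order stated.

stool();
translate([0, 0, 411]) spool();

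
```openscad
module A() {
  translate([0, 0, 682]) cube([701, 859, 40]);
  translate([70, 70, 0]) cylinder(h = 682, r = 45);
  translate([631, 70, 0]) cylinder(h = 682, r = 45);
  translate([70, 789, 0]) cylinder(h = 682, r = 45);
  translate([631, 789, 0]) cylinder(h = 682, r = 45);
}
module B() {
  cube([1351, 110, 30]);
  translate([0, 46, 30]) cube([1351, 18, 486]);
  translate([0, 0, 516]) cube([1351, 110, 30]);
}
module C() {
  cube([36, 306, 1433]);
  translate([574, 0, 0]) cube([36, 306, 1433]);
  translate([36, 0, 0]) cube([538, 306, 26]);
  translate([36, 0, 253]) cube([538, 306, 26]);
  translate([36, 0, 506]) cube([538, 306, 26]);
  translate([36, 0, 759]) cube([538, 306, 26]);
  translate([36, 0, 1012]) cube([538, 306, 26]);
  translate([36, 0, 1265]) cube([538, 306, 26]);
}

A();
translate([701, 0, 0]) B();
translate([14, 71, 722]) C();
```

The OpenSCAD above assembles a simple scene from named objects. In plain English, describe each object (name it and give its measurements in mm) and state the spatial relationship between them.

A is a table with a 701×859 mm rectangular top, 40 mm thick, top surface at z = 722 mm, supported by four round legs of 90 mm diameter, each leg's bounding box inset 25 mm from the nearest pair of top edges, running from the floor.

B is an I-beam lying along x, 1351 mm long. Overall section height 546 mm. Two flanges 110 mm wide (y) and 30 mm thick, one on the floor and one at the top; a web 18 mm thick runs between them, centred on the flange width.

C is a bookshelf 610 mm wide overall, 306 mm deep and 1433 mm tall. The two sides are 36 mm thick vertical panels. 6 horizontal shelves of 26 mm thickness span between the inner faces of the sides; the lowest shelf sits on the floor and shelves are stacked with a clear vertical gap of 227 mm between each pair.

The I-beam is against the table's +x side, with their −y faces flush. The bookshelf is on top of the table.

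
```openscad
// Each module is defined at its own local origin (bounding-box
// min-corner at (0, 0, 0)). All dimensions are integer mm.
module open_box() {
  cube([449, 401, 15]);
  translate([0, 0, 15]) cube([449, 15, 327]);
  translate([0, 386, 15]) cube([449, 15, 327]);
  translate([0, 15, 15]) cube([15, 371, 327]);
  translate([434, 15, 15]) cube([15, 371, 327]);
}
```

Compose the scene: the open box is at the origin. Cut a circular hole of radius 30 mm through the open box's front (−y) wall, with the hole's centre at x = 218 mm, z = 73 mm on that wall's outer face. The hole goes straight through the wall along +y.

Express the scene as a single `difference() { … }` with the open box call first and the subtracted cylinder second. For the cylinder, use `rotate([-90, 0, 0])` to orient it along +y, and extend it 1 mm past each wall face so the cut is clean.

difference() {
  open_box();
  translate([218, -1, 73]) rotate([-90, 0, 0]) cylinder(h = 17, r = 30);
}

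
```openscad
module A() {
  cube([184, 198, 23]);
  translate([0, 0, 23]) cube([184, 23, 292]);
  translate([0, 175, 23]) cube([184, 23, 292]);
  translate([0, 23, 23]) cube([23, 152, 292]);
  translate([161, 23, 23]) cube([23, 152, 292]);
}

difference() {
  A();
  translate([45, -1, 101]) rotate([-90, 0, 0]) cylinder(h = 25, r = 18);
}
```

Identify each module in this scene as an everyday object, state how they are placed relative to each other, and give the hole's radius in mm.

The subtracted cylinder has r = 18 mm.

A is an open box. The open box has a circular hole through its front wall. The hole's radius is 18 mm.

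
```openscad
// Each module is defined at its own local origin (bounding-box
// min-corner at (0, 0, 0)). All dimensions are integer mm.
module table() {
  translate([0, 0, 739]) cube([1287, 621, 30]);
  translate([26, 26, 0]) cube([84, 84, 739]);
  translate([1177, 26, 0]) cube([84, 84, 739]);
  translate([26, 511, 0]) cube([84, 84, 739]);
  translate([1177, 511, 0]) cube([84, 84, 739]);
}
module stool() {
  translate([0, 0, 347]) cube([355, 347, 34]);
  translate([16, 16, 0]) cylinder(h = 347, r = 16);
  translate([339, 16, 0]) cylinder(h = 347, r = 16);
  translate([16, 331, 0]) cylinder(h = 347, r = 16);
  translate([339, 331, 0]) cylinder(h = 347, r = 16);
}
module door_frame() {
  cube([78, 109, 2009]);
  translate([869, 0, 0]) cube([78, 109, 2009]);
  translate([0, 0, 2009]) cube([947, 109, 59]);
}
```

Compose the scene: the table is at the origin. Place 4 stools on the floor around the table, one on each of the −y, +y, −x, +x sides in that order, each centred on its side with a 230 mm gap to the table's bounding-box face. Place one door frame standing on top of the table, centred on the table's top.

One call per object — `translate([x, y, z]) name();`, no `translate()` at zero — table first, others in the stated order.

table();
translate([466, -577, 0]) stool();
translate([466, 851, 0]) stool();
translate([-585, 137, 0]) stool();
translate([1517, 137, 0]) stool();
translate([170, 256, 769]) door_frame();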